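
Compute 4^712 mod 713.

78

4^1 ≡ 4 (mod 713)
4^2 ≡ 4^2 = 16 ≡ 16 (mod 713)
4^4 ≡ 16^2 = 256 ≡ 256 (mod 713)
4^8 ≡ 256^2 = 65536 ≡ 653 (mod 713)
4^16 ≡ 653^2 = 426409 ≡ 35 (mod 713)
4^32 ≡ 35^2 = 1225 ≡ 512 (mod 713)
4^64 ≡ 512^2 = 262144 ≡ 473 (mod 713)
4^128 ≡ 473^2 = 223729 ≡ 560 (mod 713)
4^256 ≡ 560^2 = 313600 ≡ 593 (mod 713)
4^512 ≡ 593^2 = 351649 ≡ 140 (mod 713)
712 = 512 + 128 + 64 + 8 in binary powers of 2.
So 4^712 ≡ 140 · 560 · 473 · 653 ≡ 78 (mod 713).
Since 78 ≠ 1, base 4 is a Fermat witness: 713 is composite.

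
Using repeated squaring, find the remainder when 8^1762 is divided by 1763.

1417

8^1 ≡ 8 (mod 1763)
8^2 ≡ 8^2 = 64 ≡ 64 (mod 1763)
8^4 ≡ 64^2 = 4096 ≡ 570 (mod 1763)
8^8 ≡ 570^2 = 324900 ≡ 508 (mod 1763)
8^16 ≡ 508^2 = 258064 ≡ 666 (mod 1763)
8^32 ≡ 666^2 = 443556 ≡ 1043 (mod 1763)
8^64 ≡ 1043^2 = 1087849 ≡ 78 (mod 1763)
8^128 ≡ 78^2 = 6084 ≡ 795 (mod 1763)
8^256 ≡ 795^2 = 632025 ≡ 871 (mod 1763)
8^512 ≡ 871^2 = 758641 ≡ 551 (mod 1763)
8^1024 ≡ 551^2 = 303601 ≡ 365 (mod 1763)
1762 = 1024 + 512 + 128 + 64 + 32 + 2 in binary powers of 2.
So 8^1762 ≡ 365 · 551 · 795 · 78 · 1043 · 64 ≡ 1417 (mod 1763).
Since 1417 ≠ 1, base 8 is a Fermat witness: 1763 is composite.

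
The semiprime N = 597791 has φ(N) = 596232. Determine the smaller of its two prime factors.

677

φ(n) = (p−1)(q−1) = n − (p+q) + 1, so p + q = 597791 − 596232 + 1 = 1560.
p and q are the roots of t² − 1560t + 597791 = 0.
Discriminant: 1560² − 4·597791 = 2433600 − 2391164 = 42436; √42436 = 206.
q = (1560 − 206)/2 = 677, p = (1560 + 206)/2 = 883.
Check: 677 · 883 = 597791.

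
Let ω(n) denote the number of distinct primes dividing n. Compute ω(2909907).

2909907 = 3^2 · 323323
323323 = 7 · 46189
46189 = 11 · 4199
4199 = 13 · 323
323 = 17 · 19
2909907 = 3^2 · 7 · 11 · 13 · 17 · 19, which has 6 distinct prime factors.

6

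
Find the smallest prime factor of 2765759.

2765759 is odd.
Digit sum 41, not divisible by 3.
Ends in 9: not divisible by 5.
7: 2765759 = 7·395108 + 3
11: 2765759 = 11·251432 + 7
13: 2765759 = 13·212750 + 9
17: 2765759 = 17·162691 + 12
19: 2765759 = 19·145566 + 5
23: 2765759 = 23·120250 + 9
29: 2765759 = 29·95371

29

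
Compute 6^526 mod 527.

366

6^1 ≡ 6 (mod 527)
6^2 ≡ 6^2 = 36 ≡ 36 (mod 527)
6^4 ≡ 36^2 = 1296 ≡ 242 (mod 527)
6^8 ≡ 242^2 = 58564 ≡ 67 (mod 527)
6^16 ≡ 67^2 = 4489 ≡ 273 (mod 527)
6^32 ≡ 273^2 = 74529 ≡ 222 (mod 527)
6^64 ≡ 222^2 = 49284 ≡ 273 (mod 527)
6^128 ≡ 273^2 = 74529 ≡ 222 (mod 527)
6^256 ≡ 222^2 = 49284 ≡ 273 (mod 527)
6^512 ≡ 273^2 = 74529 ≡ 222 (mod 527)
526 = 512 + 8 + 4 + 2 in binary powers of 2.
So 6^526 ≡ 222 · 67 · 242 · 36 ≡ 366 (mod 527).
Since 366 ≠ 1, base 6 is a Fermat witness: 527 is composite.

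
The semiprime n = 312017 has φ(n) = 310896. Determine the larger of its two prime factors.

613

φ(n) = (p−1)(q−1) = n − (p+q) + 1, so p + q = 312017 − 310896 + 1 = 1122.
p and q are the roots of t² − 1122t + 312017 = 0.
Discriminant: 1122² − 4·312017 = 1258884 − 1248068 = 10816; √10816 = 104.
q = (1122 − 104)/2 = 509, p = (1122 + 104)/2 = 613.
Check: 509 · 613 = 312017.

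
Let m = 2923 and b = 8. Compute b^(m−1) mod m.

1553

8^1 ≡ 8 (mod 2923)
8^2 ≡ 8^2 = 64 ≡ 64 (mod 2923)
8^4 ≡ 64^2 = 4096 ≡ 1173 (mod 2923)
8^8 ≡ 1173^2 = 1375929 ≡ 2119 (mod 2923)
8^16 ≡ 2119^2 = 4490161 ≡ 433 (mod 2923)
8^32 ≡ 433^2 = 187489 ≡ 417 (mod 2923)
8^64 ≡ 417^2 = 173889 ≡ 1432 (mod 2923)
8^128 ≡ 1432^2 = 2050624 ≡ 1601 (mod 2923)
8^256 ≡ 1601^2 = 2563201 ≡ 2653 (mod 2923)
8^512 ≡ 2653^2 = 7038409 ≡ 2748 (mod 2923)
8^1024 ≡ 2748^2 = 7551504 ≡ 1395 (mod 2923)
8^2048 ≡ 1395^2 = 1946025 ≡ 2230 (mod 2923)
2922 = 2048 + 512 + 256 + 64 + 32 + 8 + 2 in binary powers of 2.
So 8^2922 ≡ 2230 · 2748 · 2653 · 1432 · 417 · 2119 · 64 ≡ 1553 (mod 2923).
Since 1553 ≠ 1, base 8 is a Fermat witness: 2923 is composite.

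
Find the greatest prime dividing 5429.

89

5429 = 61 · 89
89 is prime.
So 5429 = 61 · 89; the largest prime factor is 89.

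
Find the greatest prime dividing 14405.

14405 = 5 · 2881
2881 = 43 · 67
67 is prime.
So 14405 = 5 · 43 · 67; the largest prime factor is 67.

67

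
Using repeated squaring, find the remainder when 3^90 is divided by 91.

1

3^1 ≡ 3 (mod 91)
3^2 ≡ 3^2 = 9 ≡ 9 (mod 91)
3^4 ≡ 9^2 = 81 ≡ 81 (mod 91)
3^8 ≡ 81^2 = 6561 ≡ 9 (mod 91)
3^16 ≡ 9^2 = 81 ≡ 81 (mod 91)
3^32 ≡ 81^2 = 6561 ≡ 9 (mod 91)
3^64 ≡ 9^2 = 81 ≡ 81 (mod 91)
90 = 64 + 16 + 8 + 2 in binary powers of 2.
So 3^90 ≡ 81 · 81 · 9 · 9 ≡ 1 (mod 91).
Since the result is 1, base 3 gives no evidence that 91 is composite.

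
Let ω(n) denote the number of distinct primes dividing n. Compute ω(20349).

20349 = 3^2 · 2261
2261 = 7 · 323
323 = 17 · 19
20349 = 3^2 · 7 · 17 · 19, which has 4 distinct prime factors.

4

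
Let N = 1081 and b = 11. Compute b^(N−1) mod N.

11^1 ≡ 11 (mod 1081)
11^2 ≡ 11^2 = 121 ≡ 121 (mod 1081)
11^4 ≡ 121^2 = 14641 ≡ 588 (mod 1081)
11^8 ≡ 588^2 = 345744 ≡ 905 (mod 1081)
11^16 ≡ 905^2 = 819025 ≡ 708 (mod 1081)
11^32 ≡ 708^2 = 501264 ≡ 761 (mod 1081)
11^64 ≡ 761^2 = 579121 ≡ 786 (mod 1081)
11^128 ≡ 786^2 = 617796 ≡ 545 (mod 1081)
11^256 ≡ 545^2 = 297025 ≡ 831 (mod 1081)
11^512 ≡ 831^2 = 690561 ≡ 883 (mod 1081)
11^1024 ≡ 883^2 = 779689 ≡ 288 (mod 1081)
1080 = 1024 + 32 + 16 + 8 in binary powers of 2.
So 11^1080 ≡ 288 · 761 · 708 · 905 ≡ 581 (mod 1081).
Since 581 ≠ 1, base 11 is a Fermat witness: 1081 is composite.

581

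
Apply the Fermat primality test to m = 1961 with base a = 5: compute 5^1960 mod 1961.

367

5^1 ≡ 5 (mod 1961)
5^2 ≡ 5^2 = 25 ≡ 25 (mod 1961)
5^4 ≡ 25^2 = 625 ≡ 625 (mod 1961)
5^8 ≡ 625^2 = 390625 ≡ 386 (mod 1961)
5^16 ≡ 386^2 = 148996 ≡ 1921 (mod 1961)
5^32 ≡ 1921^2 = 3690241 ≡ 1600 (mod 1961)
5^64 ≡ 1600^2 = 2560000 ≡ 895 (mod 1961)
5^128 ≡ 895^2 = 801025 ≡ 937 (mod 1961)
5^256 ≡ 937^2 = 877969 ≡ 1402 (mod 1961)
5^512 ≡ 1402^2 = 1965604 ≡ 682 (mod 1961)
5^1024 ≡ 682^2 = 465124 ≡ 367 (mod 1961)
1960 = 1024 + 512 + 256 + 128 + 32 + 8 in binary powers of 2.
So 5^1960 ≡ 367 · 682 · 1402 · 937 · 1600 · 386 ≡ 367 (mod 1961).
Since 367 ≠ 1, base 5 is a Fermat witness: 1961 is composite.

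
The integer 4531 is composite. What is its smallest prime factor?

23

4531 is odd.
Digit sum 13, not divisible by 3.
Ends in 1: not divisible by 5.
7: 4531 = 7·647 + 2
11: 4531 = 11·411 + 10
13: 4531 = 13·348 + 7
17: 4531 = 17·266 + 9
19: 4531 = 19·238 + 9
23: 4531 = 23·197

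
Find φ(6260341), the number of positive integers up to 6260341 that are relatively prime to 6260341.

6158592

Factor: 6260341 = 163 · 193 · 199.
φ(6260341) = (163−1) · (193−1) · (199−1) = 162 · 192 · 198 = 6158592.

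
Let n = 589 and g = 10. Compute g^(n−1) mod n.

349

10^1 ≡ 10 (mod 589)
10^2 ≡ 10^2 = 100 ≡ 100 (mod 589)
10^4 ≡ 100^2 = 10000 ≡ 576 (mod 589)
10^8 ≡ 576^2 = 331776 ≡ 169 (mod 589)
10^16 ≡ 169^2 = 28561 ≡ 289 (mod 589)
10^32 ≡ 289^2 = 83521 ≡ 472 (mod 589)
10^64 ≡ 472^2 = 222784 ≡ 142 (mod 589)
10^128 ≡ 142^2 = 20164 ≡ 138 (mod 589)
10^256 ≡ 138^2 = 19044 ≡ 196 (mod 589)
10^512 ≡ 196^2 = 38416 ≡ 131 (mod 589)
588 = 512 + 64 + 8 + 4 in binary powers of 2.
So 10^588 ≡ 131 · 142 · 169 · 576 ≡ 349 (mod 589).
Since 349 ≠ 1, base 10 is a Fermat witness: 589 is composite.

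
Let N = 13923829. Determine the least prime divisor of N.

13923829 is odd.
Digit sum 37, not divisible by 3.
Ends in 9: not divisible by 5.
7: 13923829 = 7·1989118 + 3
11: 13923829 = 11·1265802 + 7
13: 13923829 = 13·1071063 + 10
17: 13923829 = 17·819048 + 13
19: 13923829 = 19·732833 + 2
23: 13923829 = 23·605383 + 20
29: 13923829 = 29·480132 + 1
31: 13923829 = 31·449155 + 24
37: 13923829 = 37·376319 + 26
41: 13923829 = 41·339605 + 24
43: 13923829 = 43·323809 + 42
47: 13923829 = 47·296251 + 32
53: 13923829 = 53·262713 + 40
59: 13923829 = 59·235997 + 6
61: 13923829 = 61·228259 + 30
67: 13923829 = 67·207818 + 23
71: 13923829 = 71·196110 + 19
73: 13923829 = 73·190737 + 28
79: 13923829 = 79·176251

79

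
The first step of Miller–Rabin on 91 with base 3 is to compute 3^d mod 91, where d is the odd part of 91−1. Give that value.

91 − 1 = 90 = 2^1 · 45, so d = 45.
3^1 ≡ 3 (mod 91)
3^2 ≡ 3^2 = 9 ≡ 9 (mod 91)
3^4 ≡ 9^2 = 81 ≡ 81 (mod 91)
3^8 ≡ 81^2 = 6561 ≡ 9 (mod 91)
3^16 ≡ 9^2 = 81 ≡ 81 (mod 91)
3^32 ≡ 81^2 = 6561 ≡ 9 (mod 91)
45 = 32 + 8 + 4 + 1 in binary powers of 2.
So 3^45 ≡ 9 · 9 · 81 · 3 ≡ 27 (mod 91).
Squaring chain: 27; never reaches −1, so base 3 is a Miller–Rabin witness that 91 is composite.

27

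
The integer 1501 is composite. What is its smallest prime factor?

19

1501 is odd.
Digit sum 7, not divisible by 3.
Ends in 1: not divisible by 5.
7: 1501 = 7·214 + 3
11: 1501 = 11·136 + 5
13: 1501 = 13·115 + 6
17: 1501 = 17·88 + 5
19: 1501 = 19·79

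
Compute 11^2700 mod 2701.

11^1 ≡ 11 (mod 2701)
11^2 ≡ 11^2 = 121 ≡ 121 (mod 2701)
11^4 ≡ 121^2 = 14641 ≡ 1136 (mod 2701)
11^8 ≡ 1136^2 = 1290496 ≡ 2119 (mod 2701)
11^16 ≡ 2119^2 = 4490161 ≡ 1099 (mod 2701)
11^32 ≡ 1099^2 = 1207801 ≡ 454 (mod 2701)
11^64 ≡ 454^2 = 206116 ≡ 840 (mod 2701)
11^128 ≡ 840^2 = 705600 ≡ 639 (mod 2701)
11^256 ≡ 639^2 = 408321 ≡ 470 (mod 2701)
11^512 ≡ 470^2 = 220900 ≡ 2119 (mod 2701)
11^1024 ≡ 2119^2 = 4490161 ≡ 1099 (mod 2701)
11^2048 ≡ 1099^2 = 1207801 ≡ 454 (mod 2701)
2700 = 2048 + 512 + 128 + 8 + 4 in binary powers of 2.
So 11^2700 ≡ 454 · 2119 · 639 · 2119 · 1136 ≡ 2554 (mod 2701).
Since 2554 ≠ 1, base 11 is a Fermat witness: 2701 is composite.

2554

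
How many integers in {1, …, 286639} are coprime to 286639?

272160

Factor: 286639 = 37 · 61 · 127.
φ(286639) = (37−1) · (61−1) · (127−1) = 36 · 60 · 126 = 272160.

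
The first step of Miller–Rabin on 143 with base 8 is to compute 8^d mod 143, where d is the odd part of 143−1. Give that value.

143 − 1 = 142 = 2^1 · 71, so d = 71.
8^1 ≡ 8 (mod 143)
8^2 ≡ 8^2 = 64 ≡ 64 (mod 143)
8^4 ≡ 64^2 = 4096 ≡ 92 (mod 143)
8^8 ≡ 92^2 = 8464 ≡ 27 (mod 143)
8^16 ≡ 27^2 = 729 ≡ 14 (mod 143)
8^32 ≡ 14^2 = 196 ≡ 53 (mod 143)
8^64 ≡ 53^2 = 2809 ≡ 92 (mod 143)
71 = 64 + 4 + 2 + 1 in binary powers of 2.
So 8^71 ≡ 92 · 92 · 64 · 8 ≡ 96 (mod 143).
Squaring chain: 96; never reaches −1, so base 8 is a Miller–Rabin witness that 143 is composite.

96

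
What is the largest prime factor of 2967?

2967 = 3 · 989
989 = 23 · 43
43 is prime.
So 2967 = 3 · 23 · 43; the largest prime factor is 43.

43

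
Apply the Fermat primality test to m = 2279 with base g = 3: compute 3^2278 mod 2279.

1257

3^1 ≡ 3 (mod 2279)
3^2 ≡ 3^2 = 9 ≡ 9 (mod 2279)
3^4 ≡ 9^2 = 81 ≡ 81 (mod 2279)
3^8 ≡ 81^2 = 6561 ≡ 2003 (mod 2279)
3^16 ≡ 2003^2 = 4012009 ≡ 969 (mod 2279)
3^32 ≡ 969^2 = 938961 ≡ 13 (mod 2279)
3^64 ≡ 13^2 = 169 ≡ 169 (mod 2279)
3^128 ≡ 169^2 = 28561 ≡ 1213 (mod 2279)
3^256 ≡ 1213^2 = 1471369 ≡ 1414 (mod 2279)
3^512 ≡ 1414^2 = 1999396 ≡ 713 (mod 2279)
3^1024 ≡ 713^2 = 508369 ≡ 152 (mod 2279)
3^2048 ≡ 152^2 = 23104 ≡ 314 (mod 2279)
2278 = 2048 + 128 + 64 + 32 + 4 + 2 in binary powers of 2.
So 3^2278 ≡ 314 · 1213 · 169 · 13 · 81 · 9 ≡ 1257 (mod 2279).
Since 1257 ≠ 1, base 3 is a Fermat witness: 2279 is composite.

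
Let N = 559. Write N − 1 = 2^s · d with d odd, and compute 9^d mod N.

559 − 1 = 558 = 2^1 · 279, so d = 279.
9^1 ≡ 9 (mod 559)
9^2 ≡ 9^2 = 81 ≡ 81 (mod 559)
9^4 ≡ 81^2 = 6561 ≡ 412 (mod 559)
9^8 ≡ 412^2 = 169744 ≡ 367 (mod 559)
9^16 ≡ 367^2 = 134689 ≡ 529 (mod 559)
9^32 ≡ 529^2 = 279841 ≡ 341 (mod 559)
9^64 ≡ 341^2 = 116281 ≡ 9 (mod 559)
9^128 ≡ 9^2 = 81 ≡ 81 (mod 559)
9^256 ≡ 81^2 = 6561 ≡ 412 (mod 559)
279 = 256 + 16 + 4 + 2 + 1 in binary powers of 2.
So 9^279 ≡ 412 · 529 · 412 · 81 · 9 ≡ 391 (mod 559).
Squaring chain: 391; never reaches −1, so base 9 is a Miller–Rabin witness that 559 is composite.

391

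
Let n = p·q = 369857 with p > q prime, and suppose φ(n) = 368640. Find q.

577

φ(n) = (p−1)(q−1) = n − (p+q) + 1, so p + q = 369857 − 368640 + 1 = 1218.
p and q are the roots of t² − 1218t + 369857 = 0.
Discriminant: 1218² − 4·369857 = 1483524 − 1479428 = 4096; √4096 = 64.
q = (1218 − 64)/2 = 577, p = (1218 + 64)/2 = 641.
Check: 577 · 641 = 369857.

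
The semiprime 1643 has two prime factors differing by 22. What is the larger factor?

53

Since p = q + 22, we have 1643 = q(q + 22), so q² + 22q − 1643 = 0.
Discriminant: 22² + 4·1643 = 484 + 6572 = 7056; √7056 = 84.
q = (−22 + 84)/2 = 31, and p = q + 22 = 53.
Check: 31 · 53 = 1643.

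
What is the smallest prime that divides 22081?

71

22081 is odd.
Digit sum 13, not divisible by 3.
Ends in 1: not divisible by 5.
7: 22081 = 7·3154 + 3
11: 22081 = 11·2007 + 4
13: 22081 = 13·1698 + 7
17: 22081 = 17·1298 + 15
19: 22081 = 19·1162 + 3
23: 22081 = 23·960 + 1
29: 22081 = 29·761 + 12
31: 22081 = 31·712 + 9
37: 22081 = 37·596 + 29
41: 22081 = 41·538 + 23
43: 22081 = 43·513 + 22
47: 22081 = 47·469 + 38
53: 22081 = 53·416 + 33
59: 22081 = 59·374 + 15
61: 22081 = 61·361 + 60
67: 22081 = 67·329 + 38
71: 22081 = 71·311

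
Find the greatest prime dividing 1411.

1411 = 17 · 83
83 is prime.
So 1411 = 17 · 83; the largest prime factor is 83.

83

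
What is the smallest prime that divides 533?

533 is odd.
Digit sum 11, not divisible by 3.
Ends in 3: not divisible by 5.
7: 533 = 7·76 + 1
11: 533 = 11·48 + 5
13: 533 = 13·41

13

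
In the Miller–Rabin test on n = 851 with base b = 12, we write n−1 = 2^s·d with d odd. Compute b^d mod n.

851 − 1 = 850 = 2^1 · 425, so d = 425.
12^1 ≡ 12 (mod 851)
12^2 ≡ 12^2 = 144 ≡ 144 (mod 851)
12^4 ≡ 144^2 = 20736 ≡ 312 (mod 851)
12^8 ≡ 312^2 = 97344 ≡ 330 (mod 851)
12^16 ≡ 330^2 = 108900 ≡ 823 (mod 851)
12^32 ≡ 823^2 = 677329 ≡ 784 (mod 851)
12^64 ≡ 784^2 = 614656 ≡ 234 (mod 851)
12^128 ≡ 234^2 = 54756 ≡ 292 (mod 851)
12^256 ≡ 292^2 = 85264 ≡ 164 (mod 851)
425 = 256 + 128 + 32 + 8 + 1 in binary powers of 2.
So 12^425 ≡ 164 · 292 · 784 · 330 · 12 ≡ 292 (mod 851).
Squaring chain: 292; never reaches −1, so base 12 is a Miller–Rabin witness that 851 is composite.

292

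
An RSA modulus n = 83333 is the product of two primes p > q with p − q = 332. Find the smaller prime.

167

Since p = q + 332, we have 83333 = q(q + 332), so q² + 332q − 83333 = 0.
Discriminant: 332² + 4·83333 = 110224 + 333332 = 443556; √443556 = 666.
q = (−332 + 666)/2 = 167, and p = q + 332 = 499.
Check: 167 · 499 = 83333.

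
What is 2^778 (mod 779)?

2^1 ≡ 2 (mod 779)
2^2 ≡ 2^2 = 4 ≡ 4 (mod 779)
2^4 ≡ 4^2 = 16 ≡ 16 (mod 779)
2^8 ≡ 16^2 = 256 ≡ 256 (mod 779)
2^16 ≡ 256^2 = 65536 ≡ 100 (mod 779)
2^32 ≡ 100^2 = 10000 ≡ 652 (mod 779)
2^64 ≡ 652^2 = 425104 ≡ 549 (mod 779)
2^128 ≡ 549^2 = 301401 ≡ 707 (mod 779)
2^256 ≡ 707^2 = 499849 ≡ 510 (mod 779)
2^512 ≡ 510^2 = 260100 ≡ 693 (mod 779)
778 = 512 + 256 + 8 + 2 in binary powers of 2.
So 2^778 ≡ 693 · 510 · 256 · 4 ≡ 605 (mod 779).
Since 605 ≠ 1, base 2 is a Fermat witness: 779 is composite.

605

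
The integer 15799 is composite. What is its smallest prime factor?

7

15799 is odd.
Digit sum 31, not divisible by 3.
Ends in 9: not divisible by 5.
7: 15799 = 7·2257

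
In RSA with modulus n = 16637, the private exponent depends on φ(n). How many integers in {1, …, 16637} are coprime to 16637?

16380

Factor: 16637 = 127 · 131.
φ(16637) = (127−1) · (131−1) = 126 · 130 = 16380.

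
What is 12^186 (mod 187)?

12^1 ≡ 12 (mod 187)
12^2 ≡ 12^2 = 144 ≡ 144 (mod 187)
12^4 ≡ 144^2 = 20736 ≡ 166 (mod 187)
12^8 ≡ 166^2 = 27556 ≡ 67 (mod 187)
12^16 ≡ 67^2 = 4489 ≡ 1 (mod 187)
12^32 ≡ 1^2 = 1 ≡ 1 (mod 187)
12^64 ≡ 1^2 = 1 ≡ 1 (mod 187)
12^128 ≡ 1^2 = 1 ≡ 1 (mod 187)
186 = 128 + 32 + 16 + 8 + 2 in binary powers of 2.
So 12^186 ≡ 1 · 1 · 1 · 67 · 144 ≡ 111 (mod 187).
Since 111 ≠ 1, base 12 is a Fermat witness: 187 is composite.

111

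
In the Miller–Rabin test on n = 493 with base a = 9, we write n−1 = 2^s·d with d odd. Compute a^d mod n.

493 − 1 = 492 = 2^2 · 123, so d = 123.
9^1 ≡ 9 (mod 493)
9^2 ≡ 9^2 = 81 ≡ 81 (mod 493)
9^4 ≡ 81^2 = 6561 ≡ 152 (mod 493)
9^8 ≡ 152^2 = 23104 ≡ 426 (mod 493)
9^16 ≡ 426^2 = 181476 ≡ 52 (mod 493)
9^32 ≡ 52^2 = 2704 ≡ 239 (mod 493)
9^64 ≡ 239^2 = 57121 ≡ 426 (mod 493)
123 = 64 + 32 + 16 + 8 + 2 + 1 in binary powers of 2.
So 9^123 ≡ 426 · 239 · 52 · 426 · 81 · 9 ≡ 457 (mod 493).
Squaring chain: 457 → 310; never reaches −1, so base 9 is a Miller–Rabin witness that 493 is composite.

457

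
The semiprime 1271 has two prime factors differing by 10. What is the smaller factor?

Since p = q + 10, we have 1271 = q(q + 10), so q² + 10q − 1271 = 0.
Discriminant: 10² + 4·1271 = 100 + 5084 = 5184; √5184 = 72.
q = (−10 + 72)/2 = 31, and p = q + 10 = 41.
Check: 31 · 41 = 1271.

31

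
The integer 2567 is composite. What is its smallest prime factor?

17

2567 is odd.
Digit sum 20, not divisible by 3.
Ends in 7: not divisible by 5.
7: 2567 = 7·366 + 5
11: 2567 = 11·233 + 4
13: 2567 = 13·197 + 6
17: 2567 = 17·151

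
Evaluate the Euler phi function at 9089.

Factor: 9089 = 61 · 149.
φ(9089) = (61−1) · (149−1) = 60 · 148 = 8880.

8880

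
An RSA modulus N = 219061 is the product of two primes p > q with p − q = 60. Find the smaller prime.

Since p = q + 60, we have 219061 = q(q + 60), so q² + 60q − 219061 = 0.
Discriminant: 60² + 4·219061 = 3600 + 876244 = 879844; √879844 = 938.
q = (−60 + 938)/2 = 439, and p = q + 60 = 499.
Check: 439 · 499 = 219061.

439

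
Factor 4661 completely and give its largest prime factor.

79

4661 = 59 · 79
79 is prime.
So 4661 = 59 · 79; the largest prime factor is 79.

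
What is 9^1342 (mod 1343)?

888

9^1 ≡ 9 (mod 1343)
9^2 ≡ 9^2 = 81 ≡ 81 (mod 1343)
9^4 ≡ 81^2 = 6561 ≡ 1189 (mod 1343)
9^8 ≡ 1189^2 = 1413721 ≡ 885 (mod 1343)
9^16 ≡ 885^2 = 783225 ≡ 256 (mod 1343)
9^32 ≡ 256^2 = 65536 ≡ 1072 (mod 1343)
9^64 ≡ 1072^2 = 1149184 ≡ 919 (mod 1343)
9^128 ≡ 919^2 = 844561 ≡ 1157 (mod 1343)
9^256 ≡ 1157^2 = 1338649 ≡ 1021 (mod 1343)
9^512 ≡ 1021^2 = 1042441 ≡ 273 (mod 1343)
9^1024 ≡ 273^2 = 74529 ≡ 664 (mod 1343)
1342 = 1024 + 256 + 32 + 16 + 8 + 4 + 2 in binary powers of 2.
So 9^1342 ≡ 664 · 1021 · 1072 · 256 · 885 · 1189 · 81 ≡ 888 (mod 1343).
Since 888 ≠ 1, base 9 is a Fermat witness: 1343 is composite.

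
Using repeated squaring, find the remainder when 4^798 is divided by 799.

747

4^1 ≡ 4 (mod 799)
4^2 ≡ 4^2 = 16 ≡ 16 (mod 799)
4^4 ≡ 16^2 = 256 ≡ 256 (mod 799)
4^8 ≡ 256^2 = 65536 ≡ 18 (mod 799)
4^16 ≡ 18^2 = 324 ≡ 324 (mod 799)
4^32 ≡ 324^2 = 104976 ≡ 307 (mod 799)
4^64 ≡ 307^2 = 94249 ≡ 766 (mod 799)
4^128 ≡ 766^2 = 586756 ≡ 290 (mod 799)
4^256 ≡ 290^2 = 84100 ≡ 205 (mod 799)
4^512 ≡ 205^2 = 42025 ≡ 477 (mod 799)
798 = 512 + 256 + 16 + 8 + 4 + 2 in binary powers of 2.
So 4^798 ≡ 477 · 205 · 324 · 18 · 256 · 16 ≡ 747 (mod 799).
Since 747 ≠ 1, base 4 is a Fermat witness: 799 is composite.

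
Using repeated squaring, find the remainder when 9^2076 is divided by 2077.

628

9^1 ≡ 9 (mod 2077)
9^2 ≡ 9^2 = 81 ≡ 81 (mod 2077)
9^4 ≡ 81^2 = 6561 ≡ 330 (mod 2077)
9^8 ≡ 330^2 = 108900 ≡ 896 (mod 2077)
9^16 ≡ 896^2 = 802816 ≡ 1094 (mod 2077)
9^32 ≡ 1094^2 = 1196836 ≡ 484 (mod 2077)
9^64 ≡ 484^2 = 234256 ≡ 1632 (mod 2077)
9^128 ≡ 1632^2 = 2663424 ≡ 710 (mod 2077)
9^256 ≡ 710^2 = 504100 ≡ 1466 (mod 2077)
9^512 ≡ 1466^2 = 2149156 ≡ 1538 (mod 2077)
9^1024 ≡ 1538^2 = 2365444 ≡ 1818 (mod 2077)
9^2048 ≡ 1818^2 = 3305124 ≡ 617 (mod 2077)
2076 = 2048 + 16 + 8 + 4 in binary powers of 2.
So 9^2076 ≡ 617 · 1094 · 896 · 330 ≡ 628 (mod 2077).
Since 628 ≠ 1, base 9 is a Fermat witness: 2077 is composite.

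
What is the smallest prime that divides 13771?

13771 is odd.
Digit sum 19, not divisible by 3.
Ends in 1: not divisible by 5.
7: 13771 = 7·1967 + 2
11: 13771 = 11·1251 + 10
13: 13771 = 13·1059 + 4
17: 13771 = 17·810 + 1
19: 13771 = 19·724 + 15
23: 13771 = 23·598 + 17
29: 13771 = 29·474 + 25
31: 13771 = 31·444 + 7
37: 13771 = 37·372 + 7
41: 13771 = 41·335 + 36
43: 13771 = 43·320 + 11
47: 13771 = 47·293

47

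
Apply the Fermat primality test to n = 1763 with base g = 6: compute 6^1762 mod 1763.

6^1 ≡ 6 (mod 1763)
6^2 ≡ 6^2 = 36 ≡ 36 (mod 1763)
6^4 ≡ 36^2 = 1296 ≡ 1296 (mod 1763)
6^8 ≡ 1296^2 = 1679616 ≡ 1240 (mod 1763)
6^16 ≡ 1240^2 = 1537600 ≡ 264 (mod 1763)
6^32 ≡ 264^2 = 69696 ≡ 939 (mod 1763)
6^64 ≡ 939^2 = 881721 ≡ 221 (mod 1763)
6^128 ≡ 221^2 = 48841 ≡ 1240 (mod 1763)
6^256 ≡ 1240^2 = 1537600 ≡ 264 (mod 1763)
6^512 ≡ 264^2 = 69696 ≡ 939 (mod 1763)
6^1024 ≡ 939^2 = 881721 ≡ 221 (mod 1763)
1762 = 1024 + 512 + 128 + 64 + 32 + 2 in binary powers of 2.
So 6^1762 ≡ 221 · 939 · 1240 · 221 · 939 · 36 ≡ 651 (mod 1763).
Since 651 ≠ 1, base 6 is a Fermat witness: 1763 is composite.

651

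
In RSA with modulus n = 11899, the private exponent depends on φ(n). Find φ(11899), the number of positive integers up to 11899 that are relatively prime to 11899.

Factor: 11899 = 73 · 163.
φ(11899) = (73−1) · (163−1) = 72 · 162 = 11664.

11664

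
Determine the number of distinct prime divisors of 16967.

2

16967 = 19^2 · 47
16967 = 19^2 · 47, which has 2 distinct prime factors.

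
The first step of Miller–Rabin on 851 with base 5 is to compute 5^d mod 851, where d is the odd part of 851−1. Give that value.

109

851 − 1 = 850 = 2^1 · 425, so d = 425.
5^1 ≡ 5 (mod 851)
5^2 ≡ 5^2 = 25 ≡ 25 (mod 851)
5^4 ≡ 25^2 = 625 ≡ 625 (mod 851)
5^8 ≡ 625^2 = 390625 ≡ 16 (mod 851)
5^16 ≡ 16^2 = 256 ≡ 256 (mod 851)
5^32 ≡ 256^2 = 65536 ≡ 9 (mod 851)
5^64 ≡ 9^2 = 81 ≡ 81 (mod 851)
5^128 ≡ 81^2 = 6561 ≡ 604 (mod 851)
5^256 ≡ 604^2 = 364816 ≡ 588 (mod 851)
425 = 256 + 128 + 32 + 8 + 1 in binary powers of 2.
So 5^425 ≡ 588 · 604 · 9 · 16 · 5 ≡ 109 (mod 851).
Squaring chain: 109; never reaches −1, so base 5 is a Miller–Rabin witness that 851 is composite.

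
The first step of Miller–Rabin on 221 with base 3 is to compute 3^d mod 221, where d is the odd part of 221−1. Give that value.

198

221 − 1 = 220 = 2^2 · 55, so d = 55.
3^1 ≡ 3 (mod 221)
3^2 ≡ 3^2 = 9 ≡ 9 (mod 221)
3^4 ≡ 9^2 = 81 ≡ 81 (mod 221)
3^8 ≡ 81^2 = 6561 ≡ 152 (mod 221)
3^16 ≡ 152^2 = 23104 ≡ 120 (mod 221)
3^32 ≡ 120^2 = 14400 ≡ 35 (mod 221)
55 = 32 + 16 + 4 + 2 + 1 in binary powers of 2.
So 3^55 ≡ 35 · 120 · 81 · 9 · 3 ≡ 198 (mod 221).
Squaring chain: 198 → 87; never reaches −1, so base 3 is a Miller–Rabin witness that 221 is composite.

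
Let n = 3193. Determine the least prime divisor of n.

31

3193 is odd.
Digit sum 16, not divisible by 3.
Ends in 3: not divisible by 5.
7: 3193 = 7·456 + 1
11: 3193 = 11·290 + 3
13: 3193 = 13·245 + 8
17: 3193 = 17·187 + 14
19: 3193 = 19·168 + 1
23: 3193 = 23·138 + 19
29: 3193 = 29·110 + 3
31: 3193 = 31·103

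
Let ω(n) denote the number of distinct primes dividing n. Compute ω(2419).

2

2419 = 41 · 59
2419 = 41 · 59, which has 2 distinct prime factors.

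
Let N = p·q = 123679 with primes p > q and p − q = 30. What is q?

Since p = q + 30, we have 123679 = q(q + 30), so q² + 30q − 123679 = 0.
Discriminant: 30² + 4·123679 = 900 + 494716 = 495616; √495616 = 704.
q = (−30 + 704)/2 = 337, and p = q + 30 = 367.
Check: 337 · 367 = 123679.

337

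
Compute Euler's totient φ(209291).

198720

Factor: 209291 = 47 · 61 · 73.
φ(209291) = (47−1) · (61−1) · (73−1) = 46 · 60 · 72 = 198720.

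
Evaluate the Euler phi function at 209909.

Factor: 209909 = 7 · 157 · 191.
φ(209909) = (7−1) · (157−1) · (191−1) = 6 · 156 · 190 = 177840.

177840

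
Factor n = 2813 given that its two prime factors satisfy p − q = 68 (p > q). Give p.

Since p = q + 68, we have 2813 = q(q + 68), so q² + 68q − 2813 = 0.
Discriminant: 68² + 4·2813 = 4624 + 11252 = 15876; √15876 = 126.
q = (−68 + 126)/2 = 29, and p = q + 68 = 97.
Check: 29 · 97 = 2813.

97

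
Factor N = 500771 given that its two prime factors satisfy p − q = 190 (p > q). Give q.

619

Since p = q + 190, we have 500771 = q(q + 190), so q² + 190q − 500771 = 0.
Discriminant: 190² + 4·500771 = 36100 + 2003084 = 2039184; √2039184 = 1428.
q = (−190 + 1428)/2 = 619, and p = q + 190 = 809.
Check: 619 · 809 = 500771.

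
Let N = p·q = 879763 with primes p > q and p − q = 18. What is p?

947

Since p = q + 18, we have 879763 = q(q + 18), so q² + 18q − 879763 = 0.
Discriminant: 18² + 4·879763 = 324 + 3519052 = 3519376; √3519376 = 1876.
q = (−18 + 1876)/2 = 929, and p = q + 18 = 947.
Check: 929 · 947 = 879763.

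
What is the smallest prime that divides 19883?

59

19883 is odd.
Digit sum 29, not divisible by 3.
Ends in 3: not divisible by 5.
7: 19883 = 7·2840 + 3
11: 19883 = 11·1807 + 6
13: 19883 = 13·1529 + 6
17: 19883 = 17·1169 + 10
19: 19883 = 19·1046 + 9
23: 19883 = 23·864 + 11
29: 19883 = 29·685 + 18
31: 19883 = 31·641 + 12
37: 19883 = 37·537 + 14
41: 19883 = 41·484 + 39
43: 19883 = 43·462 + 17
47: 19883 = 47·423 + 2
53: 19883 = 53·375 + 8
59: 19883 = 59·337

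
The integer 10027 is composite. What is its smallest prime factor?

10027 is odd.
Digit sum 10, not divisible by 3.
Ends in 7: not divisible by 5.
7: 10027 = 7·1432 + 3
11: 10027 = 11·911 + 6
13: 10027 = 13·771 + 4
17: 10027 = 17·589 + 14
19: 10027 = 19·527 + 14
23: 10027 = 23·435 + 22
29: 10027 = 29·345 + 22
31: 10027 = 31·323 + 14
37: 10027 = 37·271

37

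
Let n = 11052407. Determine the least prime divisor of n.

11052407 is odd.
Digit sum 20, not divisible by 3.
Ends in 7: not divisible by 5.
7: 11052407 = 7·1578915 + 2
11: 11052407 = 11·1004764 + 3
13: 11052407 = 13·850185 + 2
17: 11052407 = 17·650141 + 10
19: 11052407 = 19·581705 + 12
23: 11052407 = 23·480539 + 10
29: 11052407 = 29·381117 + 14
31: 11052407 = 31·356529 + 8
37: 11052407 = 37·298713 + 26
41: 11052407 = 41·269570 + 37
43: 11052407 = 43·257032 + 31
47: 11052407 = 47·235157 + 28
53: 11052407 = 53·208535 + 52
59: 11052407 = 59·187328 + 55
61: 11052407 = 61·181187

61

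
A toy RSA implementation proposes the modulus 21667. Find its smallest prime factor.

21667 is odd.
Digit sum 22, not divisible by 3.
Ends in 7: not divisible by 5.
7: 21667 = 7·3095 + 2
11: 21667 = 11·1969 + 8
13: 21667 = 13·1666 + 9
17: 21667 = 17·1274 + 9
19: 21667 = 19·1140 + 7
23: 21667 = 23·942 + 1
29: 21667 = 29·747 + 4
31: 21667 = 31·698 + 29
37: 21667 = 37·585 + 22
41: 21667 = 41·528 + 19
43: 21667 = 43·503 + 38
47: 21667 = 47·461

47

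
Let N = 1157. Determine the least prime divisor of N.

1157 is odd.
Digit sum 14, not divisible by 3.
Ends in 7: not divisible by 5.
7: 1157 = 7·165 + 2
11: 1157 = 11·105 + 2
13: 1157 = 13·89

13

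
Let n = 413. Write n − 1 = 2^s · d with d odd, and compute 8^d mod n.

413 − 1 = 412 = 2^2 · 103, so d = 103.
8^1 ≡ 8 (mod 413)
8^2 ≡ 8^2 = 64 ≡ 64 (mod 413)
8^4 ≡ 64^2 = 4096 ≡ 379 (mod 413)
8^8 ≡ 379^2 = 143641 ≡ 330 (mod 413)
8^16 ≡ 330^2 = 108900 ≡ 281 (mod 413)
8^32 ≡ 281^2 = 78961 ≡ 78 (mod 413)
8^64 ≡ 78^2 = 6084 ≡ 302 (mod 413)
103 = 64 + 32 + 4 + 2 + 1 in binary powers of 2.
So 8^103 ≡ 302 · 78 · 379 · 64 · 8 ≡ 309 (mod 413).
Squaring chain: 309 → 78; never reaches −1, so base 8 is a Miller–Rabin witness that 413 is composite.

309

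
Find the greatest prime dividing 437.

437 = 19 · 23
23 is prime.
So 437 = 19 · 23; the largest prime factor is 23.

23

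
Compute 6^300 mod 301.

6^1 ≡ 6 (mod 301)
6^2 ≡ 6^2 = 36 ≡ 36 (mod 301)
6^4 ≡ 36^2 = 1296 ≡ 92 (mod 301)
6^8 ≡ 92^2 = 8464 ≡ 36 (mod 301)
6^16 ≡ 36^2 = 1296 ≡ 92 (mod 301)
6^32 ≡ 92^2 = 8464 ≡ 36 (mod 301)
6^64 ≡ 36^2 = 1296 ≡ 92 (mod 301)
6^128 ≡ 92^2 = 8464 ≡ 36 (mod 301)
6^256 ≡ 36^2 = 1296 ≡ 92 (mod 301)
300 = 256 + 32 + 8 + 4 in binary powers of 2.
So 6^300 ≡ 92 · 36 · 36 · 92 ≡ 1 (mod 301).
Since the result is 1, base 6 gives no evidence that 301 is composite.

1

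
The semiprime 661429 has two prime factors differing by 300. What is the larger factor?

Since p = q + 300, we have 661429 = q(q + 300), so q² + 300q − 661429 = 0.
Discriminant: 300² + 4·661429 = 90000 + 2645716 = 2735716; √2735716 = 1654.
q = (−300 + 1654)/2 = 677, and p = q + 300 = 977.
Check: 677 · 977 = 661429.

977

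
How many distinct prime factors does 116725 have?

4

116725 = 5^2 · 4669
4669 = 7 · 667
667 = 23 · 29
116725 = 5^2 · 7 · 23 · 29, which has 4 distinct prime factors.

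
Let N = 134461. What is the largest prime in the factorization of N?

134461 = 43 · 3127
3127 = 53 · 59
59 is prime.
So 134461 = 43 · 53 · 59; the largest prime factor is 59.

59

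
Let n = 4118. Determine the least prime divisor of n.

4118 is even: 2 divides it.

2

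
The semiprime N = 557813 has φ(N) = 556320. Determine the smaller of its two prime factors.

733

φ(n) = (p−1)(q−1) = n − (p+q) + 1, so p + q = 557813 − 556320 + 1 = 1494.
p and q are the roots of t² − 1494t + 557813 = 0.
Discriminant: 1494² − 4·557813 = 2232036 − 2231252 = 784; √784 = 28.
q = (1494 − 28)/2 = 733, p = (1494 + 28)/2 = 761.
Check: 733 · 761 = 557813.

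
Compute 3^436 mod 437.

3^1 ≡ 3 (mod 437)
3^2 ≡ 3^2 = 9 ≡ 9 (mod 437)
3^4 ≡ 9^2 = 81 ≡ 81 (mod 437)
3^8 ≡ 81^2 = 6561 ≡ 6 (mod 437)
3^16 ≡ 6^2 = 36 ≡ 36 (mod 437)
3^32 ≡ 36^2 = 1296 ≡ 422 (mod 437)
3^64 ≡ 422^2 = 178084 ≡ 225 (mod 437)
3^128 ≡ 225^2 = 50625 ≡ 370 (mod 437)
3^256 ≡ 370^2 = 136900 ≡ 119 (mod 437)
436 = 256 + 128 + 32 + 16 + 4 in binary powers of 2.
So 3^436 ≡ 119 · 370 · 422 · 36 · 81 ≡ 347 (mod 437).
Since 347 ≠ 1, base 3 is a Fermat witness: 437 is composite.

347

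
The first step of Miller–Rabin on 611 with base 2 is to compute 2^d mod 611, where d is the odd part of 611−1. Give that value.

487

611 − 1 = 610 = 2^1 · 305, so d = 305.
2^1 ≡ 2 (mod 611)
2^2 ≡ 2^2 = 4 ≡ 4 (mod 611)
2^4 ≡ 4^2 = 16 ≡ 16 (mod 611)
2^8 ≡ 16^2 = 256 ≡ 256 (mod 611)
2^16 ≡ 256^2 = 65536 ≡ 159 (mod 611)
2^32 ≡ 159^2 = 25281 ≡ 230 (mod 611)
2^64 ≡ 230^2 = 52900 ≡ 354 (mod 611)
2^128 ≡ 354^2 = 125316 ≡ 61 (mod 611)
2^256 ≡ 61^2 = 3721 ≡ 55 (mod 611)
305 = 256 + 32 + 16 + 1 in binary powers of 2.
So 2^305 ≡ 55 · 230 · 159 · 2 ≡ 487 (mod 611).
Squaring chain: 487; never reaches −1, so base 2 is a Miller–Rabin witness that 611 is composite.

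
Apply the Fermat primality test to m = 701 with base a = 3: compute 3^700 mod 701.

1

3^1 ≡ 3 (mod 701)
3^2 ≡ 3^2 = 9 ≡ 9 (mod 701)
3^4 ≡ 9^2 = 81 ≡ 81 (mod 701)
3^8 ≡ 81^2 = 6561 ≡ 252 (mod 701)
3^16 ≡ 252^2 = 63504 ≡ 414 (mod 701)
3^32 ≡ 414^2 = 171396 ≡ 352 (mod 701)
3^64 ≡ 352^2 = 123904 ≡ 528 (mod 701)
3^128 ≡ 528^2 = 278784 ≡ 487 (mod 701)
3^256 ≡ 487^2 = 237169 ≡ 231 (mod 701)
3^512 ≡ 231^2 = 53361 ≡ 85 (mod 701)
700 = 512 + 128 + 32 + 16 + 8 + 4 in binary powers of 2.
So 3^700 ≡ 85 · 487 · 352 · 414 · 252 · 81 ≡ 1 (mod 701).
Since the result is 1, base 3 gives no evidence that 701 is composite.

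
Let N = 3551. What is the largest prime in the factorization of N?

3551 = 53 · 67
67 is prime.
So 3551 = 53 · 67; the largest prime factor is 67.

67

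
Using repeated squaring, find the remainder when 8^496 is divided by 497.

225

8^1 ≡ 8 (mod 497)
8^2 ≡ 8^2 = 64 ≡ 64 (mod 497)
8^4 ≡ 64^2 = 4096 ≡ 120 (mod 497)
8^8 ≡ 120^2 = 14400 ≡ 484 (mod 497)
8^16 ≡ 484^2 = 234256 ≡ 169 (mod 497)
8^32 ≡ 169^2 = 28561 ≡ 232 (mod 497)
8^64 ≡ 232^2 = 53824 ≡ 148 (mod 497)
8^128 ≡ 148^2 = 21904 ≡ 36 (mod 497)
8^256 ≡ 36^2 = 1296 ≡ 302 (mod 497)
496 = 256 + 128 + 64 + 32 + 16 in binary powers of 2.
So 8^496 ≡ 302 · 36 · 148 · 232 · 169 ≡ 225 (mod 497).
Since 225 ≠ 1, base 8 is a Fermat witness: 497 is composite.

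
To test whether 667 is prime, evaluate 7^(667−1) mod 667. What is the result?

326

7^1 ≡ 7 (mod 667)
7^2 ≡ 7^2 = 49 ≡ 49 (mod 667)
7^4 ≡ 49^2 = 2401 ≡ 400 (mod 667)
7^8 ≡ 400^2 = 160000 ≡ 587 (mod 667)
7^16 ≡ 587^2 = 344569 ≡ 397 (mod 667)
7^32 ≡ 397^2 = 157609 ≡ 197 (mod 667)
7^64 ≡ 197^2 = 38809 ≡ 123 (mod 667)
7^128 ≡ 123^2 = 15129 ≡ 455 (mod 667)
7^256 ≡ 455^2 = 207025 ≡ 255 (mod 667)
7^512 ≡ 255^2 = 65025 ≡ 326 (mod 667)
666 = 512 + 128 + 16 + 8 + 2 in binary powers of 2.
So 7^666 ≡ 326 · 455 · 397 · 587 · 49 ≡ 326 (mod 667).
Since 326 ≠ 1, base 7 is a Fermat witness: 667 is composite.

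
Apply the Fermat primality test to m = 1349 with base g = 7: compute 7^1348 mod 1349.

292

7^1 ≡ 7 (mod 1349)
7^2 ≡ 7^2 = 49 ≡ 49 (mod 1349)
7^4 ≡ 49^2 = 2401 ≡ 1052 (mod 1349)
7^8 ≡ 1052^2 = 1106704 ≡ 524 (mod 1349)
7^16 ≡ 524^2 = 274576 ≡ 729 (mod 1349)
7^32 ≡ 729^2 = 531441 ≡ 1284 (mod 1349)
7^64 ≡ 1284^2 = 1648656 ≡ 178 (mod 1349)
7^128 ≡ 178^2 = 31684 ≡ 657 (mod 1349)
7^256 ≡ 657^2 = 431649 ≡ 1318 (mod 1349)
7^512 ≡ 1318^2 = 1737124 ≡ 961 (mod 1349)
7^1024 ≡ 961^2 = 923521 ≡ 805 (mod 1349)
1348 = 1024 + 256 + 64 + 4 in binary powers of 2.
So 7^1348 ≡ 805 · 1318 · 178 · 1052 ≡ 292 (mod 1349).
Since 292 ≠ 1, base 7 is a Fermat witness: 1349 is composite.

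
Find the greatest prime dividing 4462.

4462 = 2 · 2231
2231 = 23 · 97
97 is prime.
So 4462 = 2 · 23 · 97; the largest prime factor is 97.

97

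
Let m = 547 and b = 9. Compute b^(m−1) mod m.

1

9^1 ≡ 9 (mod 547)
9^2 ≡ 9^2 = 81 ≡ 81 (mod 547)
9^4 ≡ 81^2 = 6561 ≡ 544 (mod 547)
9^8 ≡ 544^2 = 295936 ≡ 9 (mod 547)
9^16 ≡ 9^2 = 81 ≡ 81 (mod 547)
9^32 ≡ 81^2 = 6561 ≡ 544 (mod 547)
9^64 ≡ 544^2 = 295936 ≡ 9 (mod 547)
9^128 ≡ 9^2 = 81 ≡ 81 (mod 547)
9^256 ≡ 81^2 = 6561 ≡ 544 (mod 547)
9^512 ≡ 544^2 = 295936 ≡ 9 (mod 547)
546 = 512 + 32 + 2 in binary powers of 2.
So 9^546 ≡ 9 · 544 · 81 ≡ 1 (mod 547).
Since the result is 1, base 9 gives no evidence that 547 is composite.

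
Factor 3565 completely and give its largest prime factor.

3565 = 5 · 713
713 = 23 · 31
31 is prime.
So 3565 = 5 · 23 · 31; the largest prime factor is 31.

31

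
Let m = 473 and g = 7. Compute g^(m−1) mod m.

7^1 ≡ 7 (mod 473)
7^2 ≡ 7^2 = 49 ≡ 49 (mod 473)
7^4 ≡ 49^2 = 2401 ≡ 36 (mod 473)
7^8 ≡ 36^2 = 1296 ≡ 350 (mod 473)
7^16 ≡ 350^2 = 122500 ≡ 466 (mod 473)
7^32 ≡ 466^2 = 217156 ≡ 49 (mod 473)
7^64 ≡ 49^2 = 2401 ≡ 36 (mod 473)
7^128 ≡ 36^2 = 1296 ≡ 350 (mod 473)
7^256 ≡ 350^2 = 122500 ≡ 466 (mod 473)
472 = 256 + 128 + 64 + 16 + 8 in binary powers of 2.
So 7^472 ≡ 466 · 350 · 36 · 466 · 350 ≡ 423 (mod 473).
Since 423 ≠ 1, base 7 is a Fermat witness: 473 is composite.

423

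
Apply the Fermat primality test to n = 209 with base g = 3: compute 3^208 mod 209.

16

3^1 ≡ 3 (mod 209)
3^2 ≡ 3^2 = 9 ≡ 9 (mod 209)
3^4 ≡ 9^2 = 81 ≡ 81 (mod 209)
3^8 ≡ 81^2 = 6561 ≡ 82 (mod 209)
3^16 ≡ 82^2 = 6724 ≡ 36 (mod 209)
3^32 ≡ 36^2 = 1296 ≡ 42 (mod 209)
3^64 ≡ 42^2 = 1764 ≡ 92 (mod 209)
3^128 ≡ 92^2 = 8464 ≡ 104 (mod 209)
208 = 128 + 64 + 16 in binary powers of 2.
So 3^208 ≡ 104 · 92 · 36 ≡ 16 (mod 209).
Since 16 ≠ 1, base 3 is a Fermat witness: 209 is composite.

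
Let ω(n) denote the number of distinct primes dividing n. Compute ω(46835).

4

46835 = 5 · 9367
9367 = 17 · 551
551 = 19 · 29
46835 = 5 · 17 · 19 · 29, which has 4 distinct prime factors.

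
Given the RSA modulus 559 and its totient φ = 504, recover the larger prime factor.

φ(n) = (p−1)(q−1) = n − (p+q) + 1, so p + q = 559 − 504 + 1 = 56.
p and q are the roots of t² − 56t + 559 = 0.
Discriminant: 56² − 4·559 = 3136 − 2236 = 900; √900 = 30.
q = (56 − 30)/2 = 13, p = (56 + 30)/2 = 43.
Check: 13 · 43 = 559.

43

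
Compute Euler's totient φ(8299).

8064

Factor: 8299 = 43 · 193.
φ(8299) = (43−1) · (193−1) = 42 · 192 = 8064.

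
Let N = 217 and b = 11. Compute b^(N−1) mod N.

190

11^1 ≡ 11 (mod 217)
11^2 ≡ 11^2 = 121 ≡ 121 (mod 217)
11^4 ≡ 121^2 = 14641 ≡ 102 (mod 217)
11^8 ≡ 102^2 = 10404 ≡ 205 (mod 217)
11^16 ≡ 205^2 = 42025 ≡ 144 (mod 217)
11^32 ≡ 144^2 = 20736 ≡ 121 (mod 217)
11^64 ≡ 121^2 = 14641 ≡ 102 (mod 217)
11^128 ≡ 102^2 = 10404 ≡ 205 (mod 217)
216 = 128 + 64 + 16 + 8 in binary powers of 2.
So 11^216 ≡ 205 · 102 · 144 · 205 ≡ 190 (mod 217).
Since 190 ≠ 1, base 11 is a Fermat witness: 217 is composite.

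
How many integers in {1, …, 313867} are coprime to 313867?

297024

Factor: 313867 = 29 · 79 · 137.
φ(313867) = (29−1) · (79−1) · (137−1) = 28 · 78 · 136 = 297024.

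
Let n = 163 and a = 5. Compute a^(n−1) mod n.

5^1 ≡ 5 (mod 163)
5^2 ≡ 5^2 = 25 ≡ 25 (mod 163)
5^4 ≡ 25^2 = 625 ≡ 136 (mod 163)
5^8 ≡ 136^2 = 18496 ≡ 77 (mod 163)
5^16 ≡ 77^2 = 5929 ≡ 61 (mod 163)
5^32 ≡ 61^2 = 3721 ≡ 135 (mod 163)
5^64 ≡ 135^2 = 18225 ≡ 132 (mod 163)
5^128 ≡ 132^2 = 17424 ≡ 146 (mod 163)
162 = 128 + 32 + 2 in binary powers of 2.
So 5^162 ≡ 146 · 135 · 25 ≡ 1 (mod 163).
Since the result is 1, base 5 gives no evidence that 163 is composite.

1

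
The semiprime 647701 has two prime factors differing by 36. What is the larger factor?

Since p = q + 36, we have 647701 = q(q + 36), so q² + 36q − 647701 = 0.
Discriminant: 36² + 4·647701 = 1296 + 2590804 = 2592100; √2592100 = 1610.
q = (−36 + 1610)/2 = 787, and p = q + 36 = 823.
Check: 787 · 823 = 647701.

823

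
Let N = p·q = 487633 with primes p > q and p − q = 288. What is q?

569

Since p = q + 288, we have 487633 = q(q + 288), so q² + 288q − 487633 = 0.
Discriminant: 288² + 4·487633 = 82944 + 1950532 = 2033476; √2033476 = 1426.
q = (−288 + 1426)/2 = 569, and p = q + 288 = 857.
Check: 569 · 857 = 487633.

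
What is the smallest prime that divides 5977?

43

5977 is odd.
Digit sum 28, not divisible by 3.
Ends in 7: not divisible by 5.
7: 5977 = 7·853 + 6
11: 5977 = 11·543 + 4
13: 5977 = 13·459 + 10
17: 5977 = 17·351 + 10
19: 5977 = 19·314 + 11
23: 5977 = 23·259 + 20
29: 5977 = 29·206 + 3
31: 5977 = 31·192 + 25
37: 5977 = 37·161 + 20
41: 5977 = 41·145 + 32
43: 5977 = 43·139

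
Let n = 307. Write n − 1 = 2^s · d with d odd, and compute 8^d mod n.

307 − 1 = 306 = 2^1 · 153, so d = 153.
8^1 ≡ 8 (mod 307)
8^2 ≡ 8^2 = 64 ≡ 64 (mod 307)
8^4 ≡ 64^2 = 4096 ≡ 105 (mod 307)
8^8 ≡ 105^2 = 11025 ≡ 280 (mod 307)
8^16 ≡ 280^2 = 78400 ≡ 115 (mod 307)
8^32 ≡ 115^2 = 13225 ≡ 24 (mod 307)
8^64 ≡ 24^2 = 576 ≡ 269 (mod 307)
8^128 ≡ 269^2 = 72361 ≡ 216 (mod 307)
153 = 128 + 16 + 8 + 1 in binary powers of 2.
So 8^153 ≡ 216 · 115 · 280 · 8 ≡ 306 (mod 307).
Since 8^d ≡ 306 (mod 307), base 8 does not prove 307 composite.

306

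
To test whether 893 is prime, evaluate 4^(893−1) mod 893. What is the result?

4^1 ≡ 4 (mod 893)
4^2 ≡ 4^2 = 16 ≡ 16 (mod 893)
4^4 ≡ 16^2 = 256 ≡ 256 (mod 893)
4^8 ≡ 256^2 = 65536 ≡ 347 (mod 893)
4^16 ≡ 347^2 = 120409 ≡ 747 (mod 893)
4^32 ≡ 747^2 = 558009 ≡ 777 (mod 893)
4^64 ≡ 777^2 = 603729 ≡ 61 (mod 893)
4^128 ≡ 61^2 = 3721 ≡ 149 (mod 893)
4^256 ≡ 149^2 = 22201 ≡ 769 (mod 893)
4^512 ≡ 769^2 = 591361 ≡ 195 (mod 893)
892 = 512 + 256 + 64 + 32 + 16 + 8 + 4 in binary powers of 2.
So 4^892 ≡ 195 · 769 · 61 · 777 · 747 · 347 · 256 ≡ 61 (mod 893).
Since 61 ≠ 1, base 4 is a Fermat witness: 893 is composite.

61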